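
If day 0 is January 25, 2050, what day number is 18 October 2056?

Jan 25, 2050 → Jan 25, 2051: 365 days.
Jan 25, 2051 → Jan 25, 2052: 365 days.
Jan 25, 2052 → Jan 25, 2053: 366 days (Feb 29, 2052 is in that span).
Jan 25, 2053 → Jan 25, 2054: 365 days.
Jan 25, 2054 → Jan 25, 2055: 365 days.
Jan 25, 2055 → Jan 25, 2056: 365 days.
Jan 25, 2056 → Feb 25, 2056: 31 days (January has 31).
Feb 25, 2056 → Mar 25, 2056: 29 days (February has 29).
Mar 25, 2056 → Apr 25, 2056: 31 days (March has 31).
Apr 25, 2056 → May 25, 2056: 30 days (April has 30).
May 25, 2056 → Jun 25, 2056: 31 days (May has 31).
Jun 25, 2056 → Jul 25, 2056: 30 days (June has 30).
Jul 25, 2056 → Aug 25, 2056: 31 days (July has 31).
Aug 25, 2056 → Sep 25, 2056: 31 days (August has 31).
Sep 25, 2056 → Oct 18, 2056: 23 days.
Total: 2458 days.

2458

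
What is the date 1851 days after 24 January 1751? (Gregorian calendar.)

February 18, 1756

+365 (one year) → Jan 24, 1752 (1486 left).
+366 (one year; includes Feb 29, 1752) → Jan 24, 1753 (1120 left).
+365 (one year) → Jan 24, 1754 (755 left).
+365 (one year) → Jan 24, 1755 (390 left).
Jan has 31 days: +8 → Feb 1, 1755 (382 left).
Feb has 28 days: +28 → Mar 1, 1755 (354 left).
Mar has 31 days: +31 → Apr 1, 1755 (323 left).
Apr has 30 days: +30 → May 1, 1755 (293 left).
May has 31 days: +31 → Jun 1, 1755 (262 left).
Jun has 30 days: +30 → Jul 1, 1755 (232 left).
Jul has 31 days: +31 → Aug 1, 1755 (201 left).
Aug has 31 days: +31 → Sep 1, 1755 (170 left).
Sep has 30 days: +30 → Oct 1, 1755 (140 left).
Oct has 31 days: +31 → Nov 1, 1755 (109 left).
Nov has 30 days: +30 → Dec 1, 1755 (79 left).
Dec has 31 days: +31 → Jan 1, 1756 (48 left).
Jan has 31 days: +31 → Feb 1, 1756 (17 left).
+17 → Feb 18, 1756.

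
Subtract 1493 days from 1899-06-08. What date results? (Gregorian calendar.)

May 7, 1895

−365 (one year) → Jun 8, 1898 (1128 left).
−365 (one year) → Jun 8, 1897 (763 left).
−365 (one year) → Jun 8, 1896 (398 left).
−8 → May 31, 1896 (end of May, 31 days; 390 left).
−31 → Apr 30, 1896 (end of Apr, 30 days; 359 left).
−30 → Mar 31, 1896 (end of Mar, 31 days; 329 left).
−31 → Feb 29, 1896 (end of Feb, 29 days; 298 left).
−29 → Jan 31, 1896 (end of Jan, 31 days; 269 left).
−31 → Dec 31, 1895 (end of Dec, 31 days; 238 left).
−31 → Nov 30, 1895 (end of Nov, 30 days; 207 left).
−30 → Oct 31, 1895 (end of Oct, 31 days; 177 left).
−31 → Sep 30, 1895 (end of Sep, 30 days; 146 left).
−30 → Aug 31, 1895 (end of Aug, 31 days; 116 left).
−31 → Jul 31, 1895 (end of Jul, 31 days; 85 left).
−31 → Jun 30, 1895 (end of Jun, 30 days; 54 left).
−30 → May 31, 1895 (end of May, 31 days; 24 left).
−24 → May 7, 1895.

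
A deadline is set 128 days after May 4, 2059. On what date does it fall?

May has 31 days: +28 → Jun 1, 2059 (100 left).
Jun has 30 days: +30 → Jul 1, 2059 (70 left).
Jul has 31 days: +31 → Aug 1, 2059 (39 left).
Aug has 31 days: +31 → Sep 1, 2059 (8 left).
+8 → Sep 9, 2059.

September 9, 2059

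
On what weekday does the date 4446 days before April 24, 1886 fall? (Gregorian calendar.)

Friday

First find the weekday of Apr 24, 1886. Doomsday rule: the anchor day for the 1800s is Friday. For year 86: 86÷12 = 7 r 2, and 2÷4 = 0, so 7+2+0 = 9.
Friday + 9 ≡ Sunday — that's 1886's doomsday.
In April the doomsday date is Apr 4.
Apr 24 is 20 days after Apr 4; 20 mod 7 = 6, so Sunday + 6 = Saturday.
4446 mod 7 = 1, so 4446 days before a Saturday is Saturday − 1 = Friday.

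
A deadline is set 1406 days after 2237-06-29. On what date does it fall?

May 5, 2241

+365 (one year) → Jun 29, 2238 (1041 left).
+365 (one year) → Jun 29, 2239 (676 left).
+366 (one year; includes Feb 29, 2240) → Jun 29, 2240 (310 left).
Jun has 30 days: +2 → Jul 1, 2240 (308 left).
Jul has 31 days: +31 → Aug 1, 2240 (277 left).
Aug has 31 days: +31 → Sep 1, 2240 (246 left).
Sep has 30 days: +30 → Oct 1, 2240 (216 left).
Oct has 31 days: +31 → Nov 1, 2240 (185 left).
Nov has 30 days: +30 → Dec 1, 2240 (155 left).
Dec has 31 days: +31 → Jan 1, 2241 (124 left).
Jan has 31 days: +31 → Feb 1, 2241 (93 left).
Feb has 28 days: +28 → Mar 1, 2241 (65 left).
Mar has 31 days: +31 → Apr 1, 2241 (34 left).
Apr has 30 days: +30 → May 1, 2241 (4 left).
+4 → May 5, 2241.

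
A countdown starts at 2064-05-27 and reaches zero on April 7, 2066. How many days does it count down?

680

May 27, 2064 → May 27, 2065: 365 days.
May 27, 2065 → Jun 27, 2065: 31 days (May has 31).
Jun 27, 2065 → Jul 27, 2065: 30 days (June has 30).
Jul 27, 2065 → Aug 27, 2065: 31 days (July has 31).
Aug 27, 2065 → Sep 27, 2065: 31 days (August has 31).
Sep 27, 2065 → Oct 27, 2065: 30 days (September has 30).
Oct 27, 2065 → Nov 27, 2065: 31 days (October has 31).
Nov 27, 2065 → Dec 27, 2065: 30 days (November has 30).
Dec 27, 2065 → Jan 27, 2066: 31 days (December has 31).
Jan 27, 2066 → Feb 27, 2066: 31 days (January has 31).
Feb 27, 2066 → Mar 27, 2066: 28 days (February has 28).
Mar 27, 2066 → Apr 7, 2066: 11 days.
Total: 680 days.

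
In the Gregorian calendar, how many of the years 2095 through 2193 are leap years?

24

Multiples of 4 in [2095,2193]: 25.
Of those, multiples of 100: 1 (not leap unless ÷400).
Multiples of 400: 0.
Leap years = 25 − 1 + 0 = 24.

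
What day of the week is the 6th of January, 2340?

Doomsday rule: the anchor day for the 2300s is Wednesday. For year 40: 40÷12 = 3 r 4, and 4÷4 = 1, so 3+4+1 = 8.
Wednesday + 8 ≡ Thursday — that's 2340's doomsday.
In January the doomsday date is Jan 4 (2340 is a leap year (divisible by 4)).
Jan 6 is 2 days after Jan 4; 2 mod 7 = 2, so Thursday + 2 = Saturday.

Saturday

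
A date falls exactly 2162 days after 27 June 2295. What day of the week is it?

First find the weekday of Jun 27, 2295. Doomsday rule: the anchor day for the 2200s is Friday. For year 95: 95÷12 = 7 r 11, and 11÷4 = 2, so 7+11+2 = 20.
Friday + 20 ≡ Thursday — that's 2295's doomsday.
In June the doomsday date is Jun 6.
Jun 27 is 21 days after Jun 6; 21 mod 7 = 0, so Thursday + 0 = Thursday.
2162 mod 7 = 6, so 2162 days after a Thursday is Thursday + 6 = Wednesday.

Wednesday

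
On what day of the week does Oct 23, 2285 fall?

Doomsday rule: the anchor day for the 2200s is Friday. For year 85: 85÷12 = 7 r 1, and 1÷4 = 0, so 7+1+0 = 8.
Friday + 8 ≡ Saturday — that's 2285's doomsday.
In October the doomsday date is Oct 10.
Oct 23 is 13 days after Oct 10; 13 mod 7 = 6, so Saturday + 6 = Friday.

Friday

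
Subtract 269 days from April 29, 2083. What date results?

August 3, 2082

−29 → Mar 31, 2083 (end of Mar, 31 days; 240 left).
−31 → Feb 28, 2083 (end of Feb, 28 days; 209 left).
−28 → Jan 31, 2083 (end of Jan, 31 days; 181 left).
−31 → Dec 31, 2082 (end of Dec, 31 days; 150 left).
−31 → Nov 30, 2082 (end of Nov, 30 days; 119 left).
−30 → Oct 31, 2082 (end of Oct, 31 days; 89 left).
−31 → Sep 30, 2082 (end of Sep, 30 days; 58 left).
−30 → Aug 31, 2082 (end of Aug, 31 days; 28 left).
−28 → Aug 3, 2082.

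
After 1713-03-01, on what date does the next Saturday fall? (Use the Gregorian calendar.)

Mar 1, 1713 is a Wednesday.
From Wednesday to the next Saturday is 3 days.
Mar 1, 1713 + 3 = Mar 4, 1713.

March 4, 1713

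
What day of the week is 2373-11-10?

Doomsday rule: the anchor day for the 2300s is Wednesday. For year 73: 73÷12 = 6 r 1, and 1÷4 = 0, so 6+1+0 = 7.
Wednesday + 7 ≡ Wednesday — that's 2373's doomsday.
In November the doomsday date is Nov 7.
Nov 10 is 3 days after Nov 7; 3 mod 7 = 3, so Wednesday + 3 = Saturday.

Saturday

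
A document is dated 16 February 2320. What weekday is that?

Monday

Doomsday rule: the anchor day for the 2300s is Wednesday. For year 20: 20÷12 = 1 r 8, and 8÷4 = 2, so 1+8+2 = 11.
Wednesday + 11 ≡ Sunday — that's 2320's doomsday.
In February the doomsday date is Feb 29 (2320 is a leap year (divisible by 4)).
Feb 16 is 13 days before Feb 29; 13 mod 7 = 6, so Sunday − 6 = Monday.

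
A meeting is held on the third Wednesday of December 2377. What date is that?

December 1, 2377 is a Thursday.
The first Wednesday is therefore December 7 (6 days later).
The third Wednesday is 7 + 2×7 = December 21.

December 21, 2377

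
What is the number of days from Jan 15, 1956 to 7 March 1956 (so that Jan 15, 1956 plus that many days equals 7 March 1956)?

Jan 15, 1956 → Feb 15, 1956: 31 days (January has 31).
Feb 15, 1956 → Mar 7, 1956: 21 days.
Total: 52 days.

52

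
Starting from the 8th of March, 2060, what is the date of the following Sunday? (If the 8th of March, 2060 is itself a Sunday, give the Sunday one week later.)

March 14, 2060

Mar 8, 2060 is a Monday.
From Monday to the next Sunday is 6 days.
Mar 8, 2060 + 6 = Mar 14, 2060.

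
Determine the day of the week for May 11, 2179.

Tuesday

Doomsday rule: the anchor day for the 2100s is Sunday. For year 79: 79÷12 = 6 r 7, and 7÷4 = 1, so 6+7+1 = 14.
Sunday + 14 ≡ Sunday — that's 2179's doomsday.
In May the doomsday date is May 9.
May 11 is 2 days after May 9; 2 mod 7 = 2, so Sunday + 2 = Tuesday.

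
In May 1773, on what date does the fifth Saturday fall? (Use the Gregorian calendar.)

May 29, 1773

May 1, 1773 is a Saturday.
The first Saturday is therefore May 1 (same day).
The fifth Saturday is 1 + 4×7 = May 29.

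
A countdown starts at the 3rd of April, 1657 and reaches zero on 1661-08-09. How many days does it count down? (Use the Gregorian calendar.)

1589

Apr 3, 1657 → Apr 3, 1658: 365 days.
Apr 3, 1658 → Apr 3, 1659: 365 days.
Apr 3, 1659 → Apr 3, 1660: 366 days (Feb 29, 1660 is in that span).
Apr 3, 1660 → Apr 3, 1661: 365 days.
Apr 3, 1661 → May 3, 1661: 30 days (April has 30).
May 3, 1661 → Jun 3, 1661: 31 days (May has 31).
Jun 3, 1661 → Jul 3, 1661: 30 days (June has 30).
Jul 3, 1661 → Aug 3, 1661: 31 days (July has 31).
Aug 3, 1661 → Aug 9, 1661: 6 days.
Total: 1589 days.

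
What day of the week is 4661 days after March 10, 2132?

Sunday

First find the weekday of Mar 10, 2132. Doomsday rule: the anchor day for the 2100s is Sunday. For year 32: 32÷12 = 2 r 8, and 8÷4 = 2, so 2+8+2 = 12.
Sunday + 12 ≡ Friday — that's 2132's doomsday.
In March the doomsday date is Mar 14.
Mar 10 is 4 days before Mar 14; 4 mod 7 = 4, so Friday − 4 = Monday.
4661 mod 7 = 6, so 4661 days after a Monday is Monday + 6 = Sunday.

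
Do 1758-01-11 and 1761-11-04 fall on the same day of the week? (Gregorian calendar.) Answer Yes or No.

From Jan 11, 1758 to Nov 4, 1761 is 1393 days.
1393 mod 7 = 0, so they are the same weekday.
(Jan 11, 1758 is a Wednesday; Nov 4, 1761 is a Wednesday.)

Yes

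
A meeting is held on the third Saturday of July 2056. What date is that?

July 1, 2056 is a Saturday.
The first Saturday is therefore July 1 (same day).
The third Saturday is 1 + 2×7 = July 15.

July 15, 2056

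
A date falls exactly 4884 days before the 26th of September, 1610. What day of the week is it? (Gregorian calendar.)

First find the weekday of Sep 26, 1610. Doomsday rule: the anchor day for the 1600s is Tuesday. For year 10: 10÷12 = 0 r 10, and 10÷4 = 2, so 0+10+2 = 12.
Tuesday + 12 ≡ Sunday — that's 1610's doomsday.
In September the doomsday date is Sep 5.
Sep 26 is 21 days after Sep 5; 21 mod 7 = 0, so Sunday + 0 = Sunday.
4884 mod 7 = 5, so 4884 days before a Sunday is Sunday − 5 = Tuesday.

Tuesday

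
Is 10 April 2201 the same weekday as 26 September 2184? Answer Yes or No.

From Sep 26, 2184 to Apr 10, 2201 is 6039 days.
6039 mod 7 = 5, so they are different weekdays.
(Sep 26, 2184 is a Sunday; Apr 10, 2201 is a Friday.)

No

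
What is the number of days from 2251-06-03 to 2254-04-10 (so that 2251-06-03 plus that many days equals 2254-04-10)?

1042

Jun 3, 2251 → Jun 3, 2252: 366 days (Feb 29, 2252 is in that span).
Jun 3, 2252 → Jun 3, 2253: 365 days.
Jun 3, 2253 → Jul 3, 2253: 30 days (June has 30).
Jul 3, 2253 → Aug 3, 2253: 31 days (July has 31).
Aug 3, 2253 → Sep 3, 2253: 31 days (August has 31).
Sep 3, 2253 → Oct 3, 2253: 30 days (September has 30).
Oct 3, 2253 → Nov 3, 2253: 31 days (October has 31).
Nov 3, 2253 → Dec 3, 2253: 30 days (November has 30).
Dec 3, 2253 → Jan 3, 2254: 31 days (December has 31).
Jan 3, 2254 → Feb 3, 2254: 31 days (January has 31).
Feb 3, 2254 → Mar 3, 2254: 28 days (February has 28).
Mar 3, 2254 → Apr 3, 2254: 31 days (March has 31).
Apr 3, 2254 → Apr 10, 2254: 7 days.
Total: 1042 days.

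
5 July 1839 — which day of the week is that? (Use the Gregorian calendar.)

Doomsday rule: the anchor day for the 1800s is Friday. For year 39: 39÷12 = 3 r 3, and 3÷4 = 0, so 3+3+0 = 6.
Friday + 6 ≡ Thursday — that's 1839's doomsday.
In July the doomsday date is Jul 11.
Jul 5 is 6 days before Jul 11; 6 mod 7 = 6, so Thursday − 6 = Friday.

Friday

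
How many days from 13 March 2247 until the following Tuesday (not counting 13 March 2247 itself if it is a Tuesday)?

3

Mar 13, 2247 is a Saturday.
From Saturday to the next Tuesday is 3 days.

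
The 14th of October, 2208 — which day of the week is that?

Friday

Doomsday rule: the anchor day for the 2200s is Friday. For year 08: 8÷12 = 0 r 8, and 8÷4 = 2, so 0+8+2 = 10.
Friday + 10 ≡ Monday — that's 2208's doomsday.
In October the doomsday date is Oct 10.
Oct 14 is 4 days after Oct 10; 4 mod 7 = 4, so Monday + 4 = Friday.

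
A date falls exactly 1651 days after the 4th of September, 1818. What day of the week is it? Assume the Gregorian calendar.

Thursday

Sep 4, 1818 is a Friday.
1651 mod 7 = 6, so 1651 days after a Friday is Friday + 6 = Thursday.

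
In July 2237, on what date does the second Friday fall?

July 1, 2237 is a Saturday.
The first Friday is therefore July 7 (6 days later).
The second Friday is 7 + 1×7 = July 14.

July 14, 2237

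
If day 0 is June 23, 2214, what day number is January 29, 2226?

4238

Jun 23, 2214 → Jun 23, 2215: 365 days.
Jun 23, 2215 → Jun 23, 2216: 366 days (Feb 29, 2216 is in that span).
Jun 23, 2216 → Jun 23, 2217: 365 days.
Jun 23, 2217 → Jun 23, 2218: 365 days.
Jun 23, 2218 → Jun 23, 2219: 365 days.
Jun 23, 2219 → Jun 23, 2220: 366 days (Feb 29, 2220 is in that span).
Jun 23, 2220 → Jun 23, 2221: 365 days.
Jun 23, 2221 → Jun 23, 2222: 365 days.
Jun 23, 2222 → Jun 23, 2223: 365 days.
Jun 23, 2223 → Jun 23, 2224: 366 days (Feb 29, 2224 is in that span).
Jun 23, 2224 → Jun 23, 2225: 365 days.
Jun 23, 2225 → Jul 23, 2225: 30 days (June has 30).
Jul 23, 2225 → Aug 23, 2225: 31 days (July has 31).
Aug 23, 2225 → Sep 23, 2225: 31 days (August has 31).
Sep 23, 2225 → Oct 23, 2225: 30 days (September has 30).
Oct 23, 2225 → Nov 23, 2225: 31 days (October has 31).
Nov 23, 2225 → Dec 23, 2225: 30 days (November has 30).
Dec 23, 2225 → Jan 23, 2226: 31 days (December has 31).
Jan 23, 2226 → Jan 29, 2226: 6 days.
Total: 4238 days.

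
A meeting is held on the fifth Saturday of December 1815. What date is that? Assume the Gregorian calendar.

December 1, 1815 is a Friday.
The first Saturday is therefore December 2 (1 days later).
The fifth Saturday is 2 + 4×7 = December 30.

December 30, 1815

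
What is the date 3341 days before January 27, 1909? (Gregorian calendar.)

−366 (one year; includes Feb 29, 1908) → Jan 27, 1908 (2975 left).
−365 (one year) → Jan 27, 1907 (2610 left).
−365 (one year) → Jan 27, 1906 (2245 left).
−365 (one year) → Jan 27, 1905 (1880 left).
−366 (one year; includes Feb 29, 1904) → Jan 27, 1904 (1514 left).
−365 (one year) → Jan 27, 1903 (1149 left).
−365 (one year) → Jan 27, 1902 (784 left).
−365 (one year) → Jan 27, 1901 (419 left).
−365 (one year) → Jan 27, 1900 (54 left).
−27 → Dec 31, 1899 (end of Dec, 31 days; 27 left).
−27 → Dec 4, 1899.

December 4, 1899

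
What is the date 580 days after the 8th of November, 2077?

June 11, 2079

+365 (one year) → Nov 8, 2078 (215 left).
Nov has 30 days: +23 → Dec 1, 2078 (192 left).
Dec has 31 days: +31 → Jan 1, 2079 (161 left).
Jan has 31 days: +31 → Feb 1, 2079 (130 left).
Feb has 28 days: +28 → Mar 1, 2079 (102 left).
Mar has 31 days: +31 → Apr 1, 2079 (71 left).
Apr has 30 days: +30 → May 1, 2079 (41 left).
May has 31 days: +31 → Jun 1, 2079 (10 left).
+10 → Jun 11, 2079.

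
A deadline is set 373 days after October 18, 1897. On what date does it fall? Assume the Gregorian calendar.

October 26, 1898

Oct has 31 days: +14 → Nov 1, 1897 (359 left).
Nov has 30 days: +30 → Dec 1, 1897 (329 left).
Dec has 31 days: +31 → Jan 1, 1898 (298 left).
Jan has 31 days: +31 → Feb 1, 1898 (267 left).
Feb has 28 days: +28 → Mar 1, 1898 (239 left).
Mar has 31 days: +31 → Apr 1, 1898 (208 left).
Apr has 30 days: +30 → May 1, 1898 (178 left).
May has 31 days: +31 → Jun 1, 1898 (147 left).
Jun has 30 days: +30 → Jul 1, 1898 (117 left).
Jul has 31 days: +31 → Aug 1, 1898 (86 left).
Aug has 31 days: +31 → Sep 1, 1898 (55 left).
Sep has 30 days: +30 → Oct 1, 1898 (25 left).
+25 → Oct 26, 1898.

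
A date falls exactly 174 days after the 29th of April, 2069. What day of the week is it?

Sunday

Apr 29, 2069 is a Monday.
174 mod 7 = 6, so 174 days after a Monday is Monday + 6 = Sunday.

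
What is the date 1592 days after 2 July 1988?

+365 (one year) → Jul 2, 1989 (1227 left).
+365 (one year) → Jul 2, 1990 (862 left).
+365 (one year) → Jul 2, 1991 (497 left).
+366 (one year; includes Feb 29, 1992) → Jul 2, 1992 (131 left).
Jul has 31 days: +30 → Aug 1, 1992 (101 left).
Aug has 31 days: +31 → Sep 1, 1992 (70 left).
Sep has 30 days: +30 → Oct 1, 1992 (40 left).
Oct has 31 days: +31 → Nov 1, 1992 (9 left).
+9 → Nov 10, 1992.

November 10, 1992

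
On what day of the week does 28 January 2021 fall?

January 1, 2021 is a Friday.
Jan 1, 2021 → Jan 28, 2021: 27 days.
Total: 27 days.
27 mod 7 = 6, so Friday + 6 = Thursday.

Thursday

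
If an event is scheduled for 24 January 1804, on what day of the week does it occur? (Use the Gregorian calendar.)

Tuesday

Doomsday rule: the anchor day for the 1800s is Friday. For year 04: 4÷12 = 0 r 4, and 4÷4 = 1, so 0+4+1 = 5.
Friday + 5 ≡ Wednesday — that's 1804's doomsday.
In January the doomsday date is Jan 4 (1804 is a leap year (divisible by 4)).
Jan 24 is 20 days after Jan 4; 20 mod 7 = 6, so Wednesday + 6 = Tuesday.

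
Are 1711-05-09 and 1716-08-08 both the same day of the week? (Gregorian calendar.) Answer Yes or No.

From May 9, 1711 to Aug 8, 1716 is 1918 days.
1918 mod 7 = 0, so they are the same weekday.
(May 9, 1711 is a Saturday; Aug 8, 1716 is a Saturday.)

Yes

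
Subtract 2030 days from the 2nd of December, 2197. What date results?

−365 (one year) → Dec 2, 2196 (1665 left).
−366 (one year; includes Feb 29, 2196) → Dec 2, 2195 (1299 left).
−365 (one year) → Dec 2, 2194 (934 left).
−365 (one year) → Dec 2, 2193 (569 left).
−365 (one year) → Dec 2, 2192 (204 left).
−2 → Nov 30, 2192 (end of Nov, 30 days; 202 left).
−30 → Oct 31, 2192 (end of Oct, 31 days; 172 left).
−31 → Sep 30, 2192 (end of Sep, 30 days; 141 left).
−30 → Aug 31, 2192 (end of Aug, 31 days; 111 left).
−31 → Jul 31, 2192 (end of Jul, 31 days; 80 left).
−31 → Jun 30, 2192 (end of Jun, 30 days; 49 left).
−30 → May 31, 2192 (end of May, 31 days; 19 left).
−19 → May 12, 2192.

May 12, 2192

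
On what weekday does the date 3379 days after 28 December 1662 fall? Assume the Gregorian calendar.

Tuesday

First find the weekday of Dec 28, 1662. Doomsday rule: the anchor day for the 1600s is Tuesday. For year 62: 62÷12 = 5 r 2, and 2÷4 = 0, so 5+2+0 = 7.
Tuesday + 7 ≡ Tuesday — that's 1662's doomsday.
In December the doomsday date is Dec 12.
Dec 28 is 16 days after Dec 12; 16 mod 7 = 2, so Tuesday + 2 = Thursday.
3379 mod 7 = 5, so 3379 days after a Thursday is Thursday + 5 = Tuesday.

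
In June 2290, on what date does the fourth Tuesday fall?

June 1, 2290 is a Sunday.
The first Tuesday is therefore June 3 (2 days later).
The fourth Tuesday is 3 + 3×7 = June 24.

June 24, 2290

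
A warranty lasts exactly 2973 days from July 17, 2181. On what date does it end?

September 6, 2189

+365 (one year) → Jul 17, 2182 (2608 left).
+365 (one year) → Jul 17, 2183 (2243 left).
+366 (one year; includes Feb 29, 2184) → Jul 17, 2184 (1877 left).
+365 (one year) → Jul 17, 2185 (1512 left).
+365 (one year) → Jul 17, 2186 (1147 left).
+365 (one year) → Jul 17, 2187 (782 left).
+366 (one year; includes Feb 29, 2188) → Jul 17, 2188 (416 left).
+365 (one year) → Jul 17, 2189 (51 left).
Jul has 31 days: +15 → Aug 1, 2189 (36 left).
Aug has 31 days: +31 → Sep 1, 2189 (5 left).
+5 → Sep 6, 2189.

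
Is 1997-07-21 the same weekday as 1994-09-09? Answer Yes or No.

From Sep 9, 1994 to Jul 21, 1997 is 1046 days.
1046 mod 7 = 3, so they are different weekdays.
(Sep 9, 1994 is a Friday; Jul 21, 1997 is a Monday.)

No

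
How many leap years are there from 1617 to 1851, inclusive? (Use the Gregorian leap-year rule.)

Multiples of 4 in [1617,1851]: 58.
Of those, multiples of 100: 2 (not leap unless ÷400).
Multiples of 400: 0.
Leap years = 58 − 2 + 0 = 56.

56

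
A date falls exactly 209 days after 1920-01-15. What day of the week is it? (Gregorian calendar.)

Wednesday

First find the weekday of Jan 15, 1920. Doomsday rule: the anchor day for the 1900s is Wednesday. For year 20: 20÷12 = 1 r 8, and 8÷4 = 2, so 1+8+2 = 11.
Wednesday + 11 ≡ Sunday — that's 1920's doomsday.
In January the doomsday date is Jan 4 (1920 is a leap year (divisible by 4)).
Jan 15 is 11 days after Jan 4; 11 mod 7 = 4, so Sunday + 4 = Thursday.
209 mod 7 = 6, so 209 days after a Thursday is Thursday + 6 = Wednesday.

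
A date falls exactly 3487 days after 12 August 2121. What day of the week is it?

Wednesday

First find the weekday of Aug 12, 2121. Doomsday rule: the anchor day for the 2100s is Sunday. For year 21: 21÷12 = 1 r 9, and 9÷4 = 2, so 1+9+2 = 12.
Sunday + 12 ≡ Friday — that's 2121's doomsday.
In August the doomsday date is Aug 8.
Aug 12 is 4 days after Aug 8; 4 mod 7 = 4, so Friday + 4 = Tuesday.
3487 mod 7 = 1, so 3487 days after a Tuesday is Tuesday + 1 = Wednesday.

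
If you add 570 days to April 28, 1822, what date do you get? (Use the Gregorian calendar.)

+365 (one year) → Apr 28, 1823 (205 left).
Apr has 30 days: +3 → May 1, 1823 (202 left).
May has 31 days: +31 → Jun 1, 1823 (171 left).
Jun has 30 days: +30 → Jul 1, 1823 (141 left).
Jul has 31 days: +31 → Aug 1, 1823 (110 left).
Aug has 31 days: +31 → Sep 1, 1823 (79 left).
Sep has 30 days: +30 → Oct 1, 1823 (49 left).
Oct has 31 days: +31 → Nov 1, 1823 (18 left).
+18 → Nov 19, 1823.

November 19, 1823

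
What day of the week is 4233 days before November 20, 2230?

First find the weekday of Nov 20, 2230. Doomsday rule: the anchor day for the 2200s is Friday. For year 30: 30÷12 = 2 r 6, and 6÷4 = 1, so 2+6+1 = 9.
Friday + 9 ≡ Sunday — that's 2230's doomsday.
In November the doomsday date is Nov 7.
Nov 20 is 13 days after Nov 7; 13 mod 7 = 6, so Sunday + 6 = Saturday.
4233 mod 7 = 5, so 4233 days before a Saturday is Saturday − 5 = Monday.

Monday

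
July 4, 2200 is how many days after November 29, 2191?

Nov 29, 2191 → Nov 29, 2192: 366 days (Feb 29, 2192 is in that span).
Nov 29, 2192 → Nov 29, 2193: 365 days.
Nov 29, 2193 → Nov 29, 2194: 365 days.
Nov 29, 2194 → Nov 29, 2195: 365 days.
Nov 29, 2195 → Nov 29, 2196: 366 days (Feb 29, 2196 is in that span).
Nov 29, 2196 → Nov 29, 2197: 365 days.
Nov 29, 2197 → Nov 29, 2198: 365 days.
Nov 29, 2198 → Nov 29, 2199: 365 days.
Nov 29, 2199 → Dec 29, 2199: 30 days (November has 30).
Dec 29, 2199 → Jan 29, 2200: 31 days (December has 31).
Jan 29, 2200 → Feb 28, 2200: 30 days (January has 31).
Feb 28, 2200 → Mar 28, 2200: 28 days (February has 28).
Mar 28, 2200 → Apr 28, 2200: 31 days (March has 31).
Apr 28, 2200 → May 28, 2200: 30 days (April has 30).
May 28, 2200 → Jun 28, 2200: 31 days (May has 31).
Jun 28, 2200 → Jul 4, 2200: 6 days.
Total: 3139 days.

3139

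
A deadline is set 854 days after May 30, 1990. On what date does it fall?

September 30, 1992

+365 (one year) → May 30, 1991 (489 left).
+366 (one year; includes Feb 29, 1992) → May 30, 1992 (123 left).
May has 31 days: +2 → Jun 1, 1992 (121 left).
Jun has 30 days: +30 → Jul 1, 1992 (91 left).
Jul has 31 days: +31 → Aug 1, 1992 (60 left).
Aug has 31 days: +31 → Sep 1, 1992 (29 left).
+29 → Sep 30, 1992.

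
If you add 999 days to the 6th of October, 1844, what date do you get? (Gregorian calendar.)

July 2, 1847

+365 (one year) → Oct 6, 1845 (634 left).
+365 (one year) → Oct 6, 1846 (269 left).
Oct has 31 days: +26 → Nov 1, 1846 (243 left).
Nov has 30 days: +30 → Dec 1, 1846 (213 left).
Dec has 31 days: +31 → Jan 1, 1847 (182 left).
Jan has 31 days: +31 → Feb 1, 1847 (151 left).
Feb has 28 days: +28 → Mar 1, 1847 (123 left).
Mar has 31 days: +31 → Apr 1, 1847 (92 left).
Apr has 30 days: +30 → May 1, 1847 (62 left).
May has 31 days: +31 → Jun 1, 1847 (31 left).
Jun has 30 days: +30 → Jul 1, 1847 (1 left).
+1 → Jul 2, 1847.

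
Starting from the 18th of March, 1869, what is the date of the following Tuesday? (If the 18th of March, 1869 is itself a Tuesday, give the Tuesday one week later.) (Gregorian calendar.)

March 23, 1869

Mar 18, 1869 is a Thursday.
From Thursday to the next Tuesday is 5 days.
Mar 18, 1869 + 5 = Mar 23, 1869.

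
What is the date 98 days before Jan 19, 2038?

October 13, 2037

−19 → Dec 31, 2037 (end of Dec, 31 days; 79 left).
−31 → Nov 30, 2037 (end of Nov, 30 days; 48 left).
−30 → Oct 31, 2037 (end of Oct, 31 days; 18 left).
−18 → Oct 13, 2037.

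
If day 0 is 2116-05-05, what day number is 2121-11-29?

2034

May 5, 2116 → May 5, 2117: 365 days.
May 5, 2117 → May 5, 2118: 365 days.
May 5, 2118 → May 5, 2119: 365 days.
May 5, 2119 → May 5, 2120: 366 days (Feb 29, 2120 is in that span).
May 5, 2120 → May 5, 2121: 365 days.
May 5, 2121 → Jun 5, 2121: 31 days (May has 31).
Jun 5, 2121 → Jul 5, 2121: 30 days (June has 30).
Jul 5, 2121 → Aug 5, 2121: 31 days (July has 31).
Aug 5, 2121 → Sep 5, 2121: 31 days (August has 31).
Sep 5, 2121 → Oct 5, 2121: 30 days (September has 30).
Oct 5, 2121 → Nov 5, 2121: 31 days (October has 31).
Nov 5, 2121 → Nov 29, 2121: 24 days.
Total: 2034 days.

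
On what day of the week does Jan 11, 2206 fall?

Saturday

Doomsday rule: the anchor day for the 2200s is Friday. For year 06: 6÷12 = 0 r 6, and 6÷4 = 1, so 0+6+1 = 7.
Friday + 7 ≡ Friday — that's 2206's doomsday.
In January the doomsday date is Jan 3 (2206 is not a leap year).
Jan 11 is 8 days after Jan 3; 8 mod 7 = 1, so Friday + 1 = Saturday.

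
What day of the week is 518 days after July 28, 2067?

First find the weekday of Jul 28, 2067. Doomsday rule: the anchor day for the 2000s is Tuesday. For year 67: 67÷12 = 5 r 7, and 7÷4 = 1, so 5+7+1 = 13.
Tuesday + 13 ≡ Monday — that's 2067's doomsday.
In July the doomsday date is Jul 11.
Jul 28 is 17 days after Jul 11; 17 mod 7 = 3, so Monday + 3 = Thursday.
518 mod 7 = 0, so 518 days after a Thursday is Thursday + 0 = Thursday.

Thursday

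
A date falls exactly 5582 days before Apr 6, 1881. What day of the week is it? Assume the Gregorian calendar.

First find the weekday of Apr 6, 1881. Doomsday rule: the anchor day for the 1800s is Friday. For year 81: 81÷12 = 6 r 9, and 9÷4 = 2, so 6+9+2 = 17.
Friday + 17 ≡ Monday — that's 1881's doomsday.
In April the doomsday date is Apr 4.
Apr 6 is 2 days after Apr 4; 2 mod 7 = 2, so Monday + 2 = Wednesday.
5582 mod 7 = 3, so 5582 days before a Wednesday is Wednesday − 3 = Sunday.

Sunday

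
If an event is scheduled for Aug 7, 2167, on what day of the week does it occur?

Doomsday rule: the anchor day for the 2100s is Sunday. For year 67: 67÷12 = 5 r 7, and 7÷4 = 1, so 5+7+1 = 13.
Sunday + 13 ≡ Saturday — that's 2167's doomsday.
In August the doomsday date is Aug 8.
Aug 7 is 1 day before Aug 8; 1 mod 7 = 1, so Saturday − 1 = Friday.

Friday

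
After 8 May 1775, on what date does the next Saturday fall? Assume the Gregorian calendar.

May 8, 1775 is a Monday.
From Monday to the next Saturday is 5 days.
May 8, 1775 + 5 = May 13, 1775.

May 13, 1775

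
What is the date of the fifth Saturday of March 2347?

March 1, 2347 is a Saturday.
The first Saturday is therefore March 1 (same day).
The fifth Saturday is 1 + 4×7 = March 29.

March 29, 2347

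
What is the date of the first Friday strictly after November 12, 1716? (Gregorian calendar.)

November 13, 1716

Nov 12, 1716 is a Thursday.
From Thursday to the next Friday is 1 day.
Nov 12, 1716 + 1 = Nov 13, 1716.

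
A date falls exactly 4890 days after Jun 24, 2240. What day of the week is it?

Jun 24, 2240 is a Wednesday.
4890 mod 7 = 4, so 4890 days after a Wednesday is Wednesday + 4 = Sunday.

Sunday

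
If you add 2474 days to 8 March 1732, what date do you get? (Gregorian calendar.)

+365 (one year) → Mar 8, 1733 (2109 left).
+365 (one year) → Mar 8, 1734 (1744 left).
+365 (one year) → Mar 8, 1735 (1379 left).
+366 (one year; includes Feb 29, 1736) → Mar 8, 1736 (1013 left).
+365 (one year) → Mar 8, 1737 (648 left).
+365 (one year) → Mar 8, 1738 (283 left).
Mar has 31 days: +24 → Apr 1, 1738 (259 left).
Apr has 30 days: +30 → May 1, 1738 (229 left).
May has 31 days: +31 → Jun 1, 1738 (198 left).
Jun has 30 days: +30 → Jul 1, 1738 (168 left).
Jul has 31 days: +31 → Aug 1, 1738 (137 left).
Aug has 31 days: +31 → Sep 1, 1738 (106 left).
Sep has 30 days: +30 → Oct 1, 1738 (76 left).
Oct has 31 days: +31 → Nov 1, 1738 (45 left).
Nov has 30 days: +30 → Dec 1, 1738 (15 left).
+15 → Dec 16, 1738.

December 16, 1738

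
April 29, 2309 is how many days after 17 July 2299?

Jul 17, 2299 → Jul 17, 2300: 365 days.
Jul 17, 2300 → Jul 17, 2301: 365 days.
Jul 17, 2301 → Jul 17, 2302: 365 days.
Jul 17, 2302 → Jul 17, 2303: 365 days.
Jul 17, 2303 → Jul 17, 2304: 366 days (Feb 29, 2304 is in that span).
Jul 17, 2304 → Jul 17, 2305: 365 days.
Jul 17, 2305 → Jul 17, 2306: 365 days.
Jul 17, 2306 → Jul 17, 2307: 365 days.
Jul 17, 2307 → Jul 17, 2308: 366 days (Feb 29, 2308 is in that span).
Jul 17, 2308 → Aug 17, 2308: 31 days (July has 31).
Aug 17, 2308 → Sep 17, 2308: 31 days (August has 31).
Sep 17, 2308 → Oct 17, 2308: 30 days (September has 30).
Oct 17, 2308 → Nov 17, 2308: 31 days (October has 31).
Nov 17, 2308 → Dec 17, 2308: 30 days (November has 30).
Dec 17, 2308 → Jan 17, 2309: 31 days (December has 31).
Jan 17, 2309 → Feb 17, 2309: 31 days (January has 31).
Feb 17, 2309 → Mar 17, 2309: 28 days (February has 28).
Mar 17, 2309 → Apr 17, 2309: 31 days (March has 31).
Apr 17, 2309 → Apr 29, 2309: 12 days.
Total: 3573 days.

3573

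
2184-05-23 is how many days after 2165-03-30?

Mar 30, 2165 → Mar 30, 2166: 365 days.
Mar 30, 2166 → Mar 30, 2167: 365 days.
Mar 30, 2167 → Mar 30, 2168: 366 days (Feb 29, 2168 is in that span).
Mar 30, 2168 → Mar 30, 2169: 365 days.
Mar 30, 2169 → Mar 30, 2170: 365 days.
Mar 30, 2170 → Mar 30, 2171: 365 days.
Mar 30, 2171 → Mar 30, 2172: 366 days (Feb 29, 2172 is in that span).
Mar 30, 2172 → Mar 30, 2173: 365 days.
Mar 30, 2173 → Mar 30, 2174: 365 days.
Mar 30, 2174 → Mar 30, 2175: 365 days.
Mar 30, 2175 → Mar 30, 2176: 366 days (Feb 29, 2176 is in that span).
Mar 30, 2176 → Mar 30, 2177: 365 days.
Mar 30, 2177 → Mar 30, 2178: 365 days.
Mar 30, 2178 → Mar 30, 2179: 365 days.
Mar 30, 2179 → Mar 30, 2180: 366 days (Feb 29, 2180 is in that span).
Mar 30, 2180 → Mar 30, 2181: 365 days.
Mar 30, 2181 → Mar 30, 2182: 365 days.
Mar 30, 2182 → Mar 30, 2183: 365 days.
Mar 30, 2183 → Mar 30, 2184: 366 days (Feb 29, 2184 is in that span).
Mar 30, 2184 → Apr 30, 2184: 31 days (March has 31).
Apr 30, 2184 → May 23, 2184: 23 days.
Total: 6994 days.

6994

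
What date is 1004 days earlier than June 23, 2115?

−365 (one year) → Jun 23, 2114 (639 left).
−365 (one year) → Jun 23, 2113 (274 left).
−23 → May 31, 2113 (end of May, 31 days; 251 left).
−31 → Apr 30, 2113 (end of Apr, 30 days; 220 left).
−30 → Mar 31, 2113 (end of Mar, 31 days; 190 left).
−31 → Feb 28, 2113 (end of Feb, 28 days; 159 left).
−28 → Jan 31, 2113 (end of Jan, 31 days; 131 left).
−31 → Dec 31, 2112 (end of Dec, 31 days; 100 left).
−31 → Nov 30, 2112 (end of Nov, 30 days; 69 left).
−30 → Oct 31, 2112 (end of Oct, 31 days; 39 left).
−31 → Sep 30, 2112 (end of Sep, 30 days; 8 left).
−8 → Sep 22, 2112.

September 22, 2112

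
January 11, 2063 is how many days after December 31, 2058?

Dec 31, 2058 → Dec 31, 2059: 365 days.
Dec 31, 2059 → Dec 31, 2060: 366 days (Feb 29, 2060 is in that span).
Dec 31, 2060 → Dec 31, 2061: 365 days.
Dec 31, 2061 → Jan 31, 2062: 31 days (December has 31).
Jan 31, 2062 → Feb 28, 2062: 28 days (January has 31).
Feb 28, 2062 → Mar 28, 2062: 28 days (February has 28).
Mar 28, 2062 → Apr 28, 2062: 31 days (March has 31).
Apr 28, 2062 → May 28, 2062: 30 days (April has 30).
May 28, 2062 → Jun 28, 2062: 31 days (May has 31).
Jun 28, 2062 → Jul 28, 2062: 30 days (June has 30).
Jul 28, 2062 → Aug 28, 2062: 31 days (July has 31).
Aug 28, 2062 → Sep 28, 2062: 31 days (August has 31).
Sep 28, 2062 → Oct 28, 2062: 30 days (September has 30).
Oct 28, 2062 → Nov 28, 2062: 31 days (October has 31).
Nov 28, 2062 → Dec 28, 2062: 30 days (November has 30).
Dec 28, 2062 → Jan 11, 2063: 14 days.
Total: 1472 days.

1472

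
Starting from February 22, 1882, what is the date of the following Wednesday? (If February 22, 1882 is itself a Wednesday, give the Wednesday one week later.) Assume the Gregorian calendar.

March 1, 1882

Feb 22, 1882 is a Wednesday.
From Wednesday to the next Wednesday is 7 days.
Feb 22, 1882 + 7 = Mar 1, 1882.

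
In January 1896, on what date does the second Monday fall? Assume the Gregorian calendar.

January 1, 1896 is a Wednesday.
The first Monday is therefore January 6 (5 days later).
The second Monday is 6 + 1×7 = January 13.

January 13, 1896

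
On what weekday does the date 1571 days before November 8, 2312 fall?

Nov 8, 2312 is a Friday.
1571 mod 7 = 3, so 1571 days before a Friday is Friday − 3 = Tuesday.

Tuesday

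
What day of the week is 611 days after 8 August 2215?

Aug 8, 2215 is a Tuesday.
611 mod 7 = 2, so 611 days after a Tuesday is Tuesday + 2 = Thursday.

Thursday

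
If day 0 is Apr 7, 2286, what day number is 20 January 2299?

4671

Apr 7, 2286 → Apr 7, 2287: 365 days.
Apr 7, 2287 → Apr 7, 2288: 366 days (Feb 29, 2288 is in that span).
Apr 7, 2288 → Apr 7, 2289: 365 days.
Apr 7, 2289 → Apr 7, 2290: 365 days.
Apr 7, 2290 → Apr 7, 2291: 365 days.
Apr 7, 2291 → Apr 7, 2292: 366 days (Feb 29, 2292 is in that span).
Apr 7, 2292 → Apr 7, 2293: 365 days.
Apr 7, 2293 → Apr 7, 2294: 365 days.
Apr 7, 2294 → Apr 7, 2295: 365 days.
Apr 7, 2295 → Apr 7, 2296: 366 days (Feb 29, 2296 is in that span).
Apr 7, 2296 → Apr 7, 2297: 365 days.
Apr 7, 2297 → Apr 7, 2298: 365 days.
Apr 7, 2298 → May 7, 2298: 30 days (April has 30).
May 7, 2298 → Jun 7, 2298: 31 days (May has 31).
Jun 7, 2298 → Jul 7, 2298: 30 days (June has 30).
Jul 7, 2298 → Aug 7, 2298: 31 days (July has 31).
Aug 7, 2298 → Sep 7, 2298: 31 days (August has 31).
Sep 7, 2298 → Oct 7, 2298: 30 days (September has 30).
Oct 7, 2298 → Nov 7, 2298: 31 days (October has 31).
Nov 7, 2298 → Dec 7, 2298: 30 days (November has 30).
Dec 7, 2298 → Jan 7, 2299: 31 days (December has 31).
Jan 7, 2299 → Jan 20, 2299: 13 days.
Total: 4671 days.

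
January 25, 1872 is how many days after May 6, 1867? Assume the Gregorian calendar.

May 6, 1867 → May 6, 1868: 366 days (Feb 29, 1868 is in that span).
May 6, 1868 → May 6, 1869: 365 days.
May 6, 1869 → May 6, 1870: 365 days.
May 6, 1870 → May 6, 1871: 365 days.
May 6, 1871 → Jun 6, 1871: 31 days (May has 31).
Jun 6, 1871 → Jul 6, 1871: 30 days (June has 30).
Jul 6, 1871 → Aug 6, 1871: 31 days (July has 31).
Aug 6, 1871 → Sep 6, 1871: 31 days (August has 31).
Sep 6, 1871 → Oct 6, 1871: 30 days (September has 30).
Oct 6, 1871 → Nov 6, 1871: 31 days (October has 31).
Nov 6, 1871 → Dec 6, 1871: 30 days (November has 30).
Dec 6, 1871 → Jan 6, 1872: 31 days (December has 31).
Jan 6, 1872 → Jan 25, 1872: 19 days.
Total: 1725 days.

1725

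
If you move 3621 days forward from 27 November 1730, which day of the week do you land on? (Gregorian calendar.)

Wednesday

First find the weekday of Nov 27, 1730. Doomsday rule: the anchor day for the 1700s is Sunday. For year 30: 30÷12 = 2 r 6, and 6÷4 = 1, so 2+6+1 = 9.
Sunday + 9 ≡ Tuesday — that's 1730's doomsday.
In November the doomsday date is Nov 7.
Nov 27 is 20 days after Nov 7; 20 mod 7 = 6, so Tuesday + 6 = Monday.
3621 mod 7 = 2, so 3621 days after a Monday is Monday + 2 = Wednesday.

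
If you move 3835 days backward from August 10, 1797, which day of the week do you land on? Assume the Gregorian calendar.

First find the weekday of Aug 10, 1797. Doomsday rule: the anchor day for the 1700s is Sunday. For year 97: 97÷12 = 8 r 1, and 1÷4 = 0, so 8+1+0 = 9.
Sunday + 9 ≡ Tuesday — that's 1797's doomsday.
In August the doomsday date is Aug 8.
Aug 10 is 2 days after Aug 8; 2 mod 7 = 2, so Tuesday + 2 = Thursday.
3835 mod 7 = 6, so 3835 days before a Thursday is Thursday − 6 = Friday.

Friday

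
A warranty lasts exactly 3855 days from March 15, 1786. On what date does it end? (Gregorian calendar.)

October 3, 1796

+365 (one year) → Mar 15, 1787 (3490 left).
+366 (one year; includes Feb 29, 1788) → Mar 15, 1788 (3124 left).
+365 (one year) → Mar 15, 1789 (2759 left).
+365 (one year) → Mar 15, 1790 (2394 left).
+365 (one year) → Mar 15, 1791 (2029 left).
+366 (one year; includes Feb 29, 1792) → Mar 15, 1792 (1663 left).
+365 (one year) → Mar 15, 1793 (1298 left).
+365 (one year) → Mar 15, 1794 (933 left).
+365 (one year) → Mar 15, 1795 (568 left).
+366 (one year; includes Feb 29, 1796) → Mar 15, 1796 (202 left).
Mar has 31 days: +17 → Apr 1, 1796 (185 left).
Apr has 30 days: +30 → May 1, 1796 (155 left).
May has 31 days: +31 → Jun 1, 1796 (124 left).
Jun has 30 days: +30 → Jul 1, 1796 (94 left).
Jul has 31 days: +31 → Aug 1, 1796 (63 left).
Aug has 31 days: +31 → Sep 1, 1796 (32 left).
Sep has 30 days: +30 → Oct 1, 1796 (2 left).
+2 → Oct 3, 1796.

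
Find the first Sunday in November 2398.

November 1, 2398 is a Sunday.
The first Sunday is therefore November 1 (same day).

November 1, 2398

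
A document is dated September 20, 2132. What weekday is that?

Doomsday rule: the anchor day for the 2100s is Sunday. For year 32: 32÷12 = 2 r 8, and 8÷4 = 2, so 2+8+2 = 12.
Sunday + 12 ≡ Friday — that's 2132's doomsday.
In September the doomsday date is Sep 5.
Sep 20 is 15 days after Sep 5; 15 mod 7 = 1, so Friday + 1 = Saturday.

Saturday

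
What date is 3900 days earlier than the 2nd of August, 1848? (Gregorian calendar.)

November 28, 1837

−366 (one year; includes Feb 29, 1848) → Aug 2, 1847 (3534 left).
−365 (one year) → Aug 2, 1846 (3169 left).
−365 (one year) → Aug 2, 1845 (2804 left).
−365 (one year) → Aug 2, 1844 (2439 left).
−366 (one year; includes Feb 29, 1844) → Aug 2, 1843 (2073 left).
−365 (one year) → Aug 2, 1842 (1708 left).
−365 (one year) → Aug 2, 1841 (1343 left).
−365 (one year) → Aug 2, 1840 (978 left).
−366 (one year; includes Feb 29, 1840) → Aug 2, 1839 (612 left).
−365 (one year) → Aug 2, 1838 (247 left).
−2 → Jul 31, 1838 (end of Jul, 31 days; 245 left).
−31 → Jun 30, 1838 (end of Jun, 30 days; 214 left).
−30 → May 31, 1838 (end of May, 31 days; 184 left).
−31 → Apr 30, 1838 (end of Apr, 30 days; 153 left).
−30 → Mar 31, 1838 (end of Mar, 31 days; 123 left).
−31 → Feb 28, 1838 (end of Feb, 28 days; 92 left).
−28 → Jan 31, 1838 (end of Jan, 31 days; 64 left).
−31 → Dec 31, 1837 (end of Dec, 31 days; 33 left).
−31 → Nov 30, 1837 (end of Nov, 30 days; 2 left).
−2 → Nov 28, 1837.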